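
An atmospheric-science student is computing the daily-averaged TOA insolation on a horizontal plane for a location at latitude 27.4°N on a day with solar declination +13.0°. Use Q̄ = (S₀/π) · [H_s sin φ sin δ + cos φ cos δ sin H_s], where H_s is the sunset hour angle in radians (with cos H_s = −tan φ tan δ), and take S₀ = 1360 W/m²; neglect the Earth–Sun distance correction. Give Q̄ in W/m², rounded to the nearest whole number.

The sunset hour angle satisfies cos H_s = −tan φ tan δ = -0.1197, giving H_s = 96.87°. In radians, H_s = 1.6907.
H_s sin φ sin δ = 1.6907 × 0.4602 × 0.2250 = 0.1751.
cos φ cos δ sin H_s = 0.8878 × 0.9744 × 0.9928 = 0.8588.
Q̄ = (1360/π) × (0.1751 + 0.8588) = 432.90 × 1.0339 = 447.58 W/m².

448 W/m²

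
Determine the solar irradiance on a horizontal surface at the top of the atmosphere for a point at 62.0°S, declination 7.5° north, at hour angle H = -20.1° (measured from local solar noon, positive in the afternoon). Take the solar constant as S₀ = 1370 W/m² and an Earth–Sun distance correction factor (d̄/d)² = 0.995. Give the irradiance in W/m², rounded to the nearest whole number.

439 W/m²

With φ = -62.0°, δ = 7.5°, H = -20.10°: sin φ sin δ = -0.1152, cos φ cos δ cos H = 0.4371, so cos θ_z = 0.3219.
Top-of-atmosphere irradiance = S₀ (d̄/d)² cos θ_z = 1370 × 0.995 × 0.3219 = 438.80 W/m².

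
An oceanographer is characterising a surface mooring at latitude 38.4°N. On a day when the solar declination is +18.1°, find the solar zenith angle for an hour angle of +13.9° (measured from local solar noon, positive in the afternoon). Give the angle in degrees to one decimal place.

23.6°

cos θ_z = sin(38.4°) sin(18.1°) + cos(38.4°) cos(18.1°) cos(13.90°) = 0.1930 + 0.7231 = 0.9161.
θ_z = arccos(0.9161) = 23.64°.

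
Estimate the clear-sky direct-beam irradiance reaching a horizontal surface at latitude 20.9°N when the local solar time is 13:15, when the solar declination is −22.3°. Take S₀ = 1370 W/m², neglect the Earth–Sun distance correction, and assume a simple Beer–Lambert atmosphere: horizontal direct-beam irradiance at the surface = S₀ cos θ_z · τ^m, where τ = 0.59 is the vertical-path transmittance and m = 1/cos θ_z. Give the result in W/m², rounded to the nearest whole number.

432 W/m²

Hour angle H = 15° × (13.25 − 12) = 18.75°.
cos θ_z = sin φ sin δ + cos φ cos δ cos H = (0.3567)(-0.3795) + (0.9342)(0.9252)(0.9469) = 0.6831.
Air mass m = 1/cos θ_z = 1/0.6831 = 1.464; τ^m = 0.59^1.464 = 0.4619.
Surface direct beam = 1370 × 0.6831 × 0.4619 = 432.27 W/m².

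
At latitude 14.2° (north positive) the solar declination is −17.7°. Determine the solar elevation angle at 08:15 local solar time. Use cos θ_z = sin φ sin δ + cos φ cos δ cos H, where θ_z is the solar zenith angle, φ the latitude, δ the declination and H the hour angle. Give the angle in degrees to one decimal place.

26.0°

Hour angle H = 15° × (8.25 − 12) = -56.25°.
cos θ_z = sin φ sin δ + cos φ cos δ cos H = (0.2453)(-0.3040) + (0.9694)(0.9527)(0.5556) = 0.4386.
θ_z = arccos(0.4386) = 63.99°, so the elevation is 90° − 63.99° = 26.01°.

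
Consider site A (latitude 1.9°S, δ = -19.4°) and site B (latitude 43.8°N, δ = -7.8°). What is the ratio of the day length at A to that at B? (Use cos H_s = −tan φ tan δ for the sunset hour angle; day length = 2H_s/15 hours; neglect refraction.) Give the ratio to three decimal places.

A: H_s = arccos(−tan -1.9° · tan -19.4°) = 90.67°, so 2H_s/15 = 12.0893 h.
B: H_s = arccos(−tan 43.8° · tan -7.8°) = 82.45°, so 2H_s/15 = 10.9933 h.
Ratio A/B = 12.0893 / 10.9933 = 1.0997.

1.100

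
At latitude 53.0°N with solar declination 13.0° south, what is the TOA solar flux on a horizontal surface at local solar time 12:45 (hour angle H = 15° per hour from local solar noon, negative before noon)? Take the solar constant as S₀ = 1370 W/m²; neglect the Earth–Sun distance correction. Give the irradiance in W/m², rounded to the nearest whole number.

Hour angle H = 15° × (12.75 − 12) = 11.25°.
cos θ_z = sin φ sin δ + cos φ cos δ cos H = (0.7986)(-0.2250) + (0.6018)(0.9744)(0.9808) = 0.3955.
Top-of-atmosphere irradiance = S₀ cos θ_z = 1370 × 0.3955 = 541.84 W/m².

542 W/m²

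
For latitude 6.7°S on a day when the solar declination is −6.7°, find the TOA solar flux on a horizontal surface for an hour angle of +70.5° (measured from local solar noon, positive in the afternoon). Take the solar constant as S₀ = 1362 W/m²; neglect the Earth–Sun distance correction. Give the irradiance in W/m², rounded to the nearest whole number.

With φ = -6.7°, δ = -6.7°, H = 70.50°: sin φ sin δ = 0.0136, cos φ cos δ cos H = 0.3293, so cos θ_z = 0.3429.
Top-of-atmosphere irradiance = S₀ cos θ_z = 1362 × 0.3429 = 467.03 W/m².

467 W/m²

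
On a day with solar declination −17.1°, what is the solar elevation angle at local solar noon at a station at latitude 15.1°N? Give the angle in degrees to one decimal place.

57.8°

At local solar noon the hour angle is zero, so the elevation is 90° − |φ − δ| = 90° − |15.1° − (-17.1°)| = 90° − 32.2° = 57.8°.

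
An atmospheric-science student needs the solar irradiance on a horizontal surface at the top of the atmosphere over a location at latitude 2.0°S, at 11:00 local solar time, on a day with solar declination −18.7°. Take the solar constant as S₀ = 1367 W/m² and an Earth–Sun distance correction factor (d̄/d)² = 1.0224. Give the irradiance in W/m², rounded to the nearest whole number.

1294 W/m²

Hour angle H = 15° × (11 − 12) = -15.00°.
cos θ_z = sin(-2.0°) sin(-18.7°) + cos(-2.0°) cos(-18.7°) cos(-15.00°) = 0.0112 + 0.9144 = 0.9256.
Top-of-atmosphere irradiance = S₀ (d̄/d)² cos θ_z = 1367 × 1.0224 × 0.9256 = 1293.64 W/m².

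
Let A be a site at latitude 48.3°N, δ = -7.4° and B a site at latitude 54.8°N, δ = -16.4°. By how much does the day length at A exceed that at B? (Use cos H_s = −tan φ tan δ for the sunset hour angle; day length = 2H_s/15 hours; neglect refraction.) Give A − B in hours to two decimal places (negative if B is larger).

A: H_s = arccos(−tan 48.3° · tan -7.4°) = 81.62°, so 2H_s/15 = 10.8827 h.
B: H_s = arccos(−tan 54.8° · tan -16.4°) = 65.34°, so 2H_s/15 = 8.7120 h.
A − B = 10.8827 − 8.7120 = 2.1707 h.

+2.17 h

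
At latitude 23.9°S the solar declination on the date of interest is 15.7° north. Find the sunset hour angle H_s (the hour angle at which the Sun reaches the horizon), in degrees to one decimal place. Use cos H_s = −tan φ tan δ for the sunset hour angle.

82.8°

The sunset hour angle satisfies cos H_s = −tan φ tan δ = 0.1246, giving H_s = 82.84°.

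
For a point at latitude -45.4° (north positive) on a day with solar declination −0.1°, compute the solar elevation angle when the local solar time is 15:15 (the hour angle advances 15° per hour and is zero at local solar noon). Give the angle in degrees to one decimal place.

27.7°

Hour angle H = 15° × (15.25 − 12) = 48.75°.
With φ = -45.4°, δ = -0.1°, H = 48.75°: sin φ sin δ = 0.0012, cos φ cos δ cos H = 0.4630, so cos θ_z = 0.4642.
θ_z = arccos(0.4642) = 62.34°, so the elevation is 90° − 62.34° = 27.66°.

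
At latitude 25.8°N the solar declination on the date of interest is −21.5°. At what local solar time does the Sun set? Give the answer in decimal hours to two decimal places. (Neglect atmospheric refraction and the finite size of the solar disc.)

cos H_s = −tan(25.8°) · tan(-21.5°) = 0.1904, so H_s = arccos(0.1904) = 79.02°.
Sunset is at 12 + H_s/15 = 12 + 5.268 = 17.268 h local solar time.

17.27 h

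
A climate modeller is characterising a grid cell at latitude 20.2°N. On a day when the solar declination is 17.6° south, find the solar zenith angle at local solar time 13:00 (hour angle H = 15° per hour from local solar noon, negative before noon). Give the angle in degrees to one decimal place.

40.6°

Hour angle H = 15° × (13 − 12) = 15.00°.
With φ = 20.2°, δ = -17.6°, H = 15.00°: sin φ sin δ = -0.1044, cos φ cos δ cos H = 0.8641, so cos θ_z = 0.7597.
θ_z = arccos(0.7597) = 40.56°.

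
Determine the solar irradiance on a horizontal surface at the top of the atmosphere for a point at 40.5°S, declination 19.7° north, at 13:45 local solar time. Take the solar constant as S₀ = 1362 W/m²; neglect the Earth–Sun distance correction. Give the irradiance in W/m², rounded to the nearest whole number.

Hour angle H = 15° × (13.75 − 12) = 26.25°.
cos θ_z = sin(-40.5°) sin(19.7°) + cos(-40.5°) cos(19.7°) cos(26.25°) = -0.2189 + 0.6421 = 0.4232.
Top-of-atmosphere irradiance = S₀ cos θ_z = 1362 × 0.4232 = 576.40 W/m².

576 W/m²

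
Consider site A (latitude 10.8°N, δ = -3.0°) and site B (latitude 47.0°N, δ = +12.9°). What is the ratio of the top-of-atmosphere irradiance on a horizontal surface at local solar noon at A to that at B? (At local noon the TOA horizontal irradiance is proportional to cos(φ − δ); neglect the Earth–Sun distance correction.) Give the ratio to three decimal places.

1.173

A: cos θ_z = cos(10.8° − (-3.0°)) = 0.9711.
B: cos θ_z = cos(47.0° − (12.9°)) = 0.8281.
Ratio A/B = 0.9711 / 0.8281 = 1.1727.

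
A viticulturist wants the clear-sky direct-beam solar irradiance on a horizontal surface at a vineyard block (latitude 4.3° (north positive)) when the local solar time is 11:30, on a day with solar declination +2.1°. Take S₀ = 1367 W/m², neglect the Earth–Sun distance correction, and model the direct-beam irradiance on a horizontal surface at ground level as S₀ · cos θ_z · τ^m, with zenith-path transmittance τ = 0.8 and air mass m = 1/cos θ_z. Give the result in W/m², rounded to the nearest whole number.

1081 W/m²

Hour angle H = 15° × (11.5 − 12) = -7.50°.
cos θ_z = sin(4.3°) sin(2.1°) + cos(4.3°) cos(2.1°) cos(-7.50°) = 0.0027 + 0.9880 = 0.9907.
Air mass m = 1/cos θ_z = 1/0.9907 = 1.009; τ^m = 0.8^1.009 = 0.7984.
Surface direct beam = 1367 × 0.9907 × 0.7984 = 1081.26 W/m².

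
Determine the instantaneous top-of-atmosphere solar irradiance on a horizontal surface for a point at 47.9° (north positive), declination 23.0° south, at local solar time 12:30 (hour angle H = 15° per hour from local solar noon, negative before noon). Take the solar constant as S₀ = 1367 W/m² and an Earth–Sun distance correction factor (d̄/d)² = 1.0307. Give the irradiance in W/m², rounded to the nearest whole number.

Hour angle H = 15° × (12.5 − 12) = 7.50°.
cos θ_z = sin(47.9°) sin(-23.0°) + cos(47.9°) cos(-23.0°) cos(7.50°) = -0.2899 + 0.6119 = 0.3220.
Top-of-atmosphere irradiance = S₀ (d̄/d)² cos θ_z = 1367 × 1.0307 × 0.3220 = 453.69 W/m².

454 W/m²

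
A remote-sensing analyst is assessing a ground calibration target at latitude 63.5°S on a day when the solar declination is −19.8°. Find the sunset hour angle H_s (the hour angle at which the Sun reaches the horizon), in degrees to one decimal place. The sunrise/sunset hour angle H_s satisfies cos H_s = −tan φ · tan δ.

136.2°

cos H_s = −tan(-63.5°) · tan(-19.8°) = -0.7221, so H_s = arccos(-0.7221) = 136.23°.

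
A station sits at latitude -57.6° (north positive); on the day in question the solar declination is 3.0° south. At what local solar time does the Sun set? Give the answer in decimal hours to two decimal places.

−tan φ tan δ = −(-1.5757)(-0.0524) = -0.0826; H_s = arccos(-0.0826) = 94.74°.
Sunset is at 12 + H_s/15 = 12 + 6.316 = 18.316 h local solar time.

18.32 h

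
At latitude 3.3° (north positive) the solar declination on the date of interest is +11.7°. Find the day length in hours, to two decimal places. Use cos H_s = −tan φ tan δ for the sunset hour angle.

cos H_s = −tan(3.3°) · tan(11.7°) = -0.0119, so H_s = arccos(-0.0119) = 90.68°.
Day length = 2 H_s / 15° h⁻¹ = 181.36° / 15 = 12.091 h.

12.09 hours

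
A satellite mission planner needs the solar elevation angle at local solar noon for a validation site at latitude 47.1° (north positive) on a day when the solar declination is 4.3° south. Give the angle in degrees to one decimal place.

38.6°

At local solar noon the hour angle is zero, so the elevation is 90° − |φ − δ| = 90° − |47.1° − (-4.3°)| = 90° − 51.4° = 38.6°.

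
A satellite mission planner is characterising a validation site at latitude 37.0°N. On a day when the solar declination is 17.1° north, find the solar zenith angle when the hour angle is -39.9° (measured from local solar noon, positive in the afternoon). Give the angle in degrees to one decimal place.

cos θ_z = sin φ sin δ + cos φ cos δ cos H = (0.6018)(0.2940) + (0.7986)(0.9558)(0.7672) = 0.7625.
θ_z = arccos(0.7625) = 40.31°.

40.3°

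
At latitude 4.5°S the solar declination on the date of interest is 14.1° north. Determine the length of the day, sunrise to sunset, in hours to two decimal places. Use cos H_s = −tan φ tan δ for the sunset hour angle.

−tan φ tan δ = −(-0.0787)(0.2512) = 0.0198; H_s = arccos(0.0198) = 88.87°.
Day length = 2 H_s / 15° h⁻¹ = 177.74° / 15 = 11.849 h.

11.85 hours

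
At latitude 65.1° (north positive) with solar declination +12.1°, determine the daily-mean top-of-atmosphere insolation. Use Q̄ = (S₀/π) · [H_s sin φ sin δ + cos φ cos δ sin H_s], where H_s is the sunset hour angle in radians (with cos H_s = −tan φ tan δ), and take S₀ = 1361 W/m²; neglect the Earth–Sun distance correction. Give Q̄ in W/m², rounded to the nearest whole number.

327 W/m²

The sunset hour angle satisfies cos H_s = −tan φ tan δ = -0.4618, giving H_s = 117.50°. In radians, H_s = 2.0508.
H_s sin φ sin δ = 2.0508 × 0.9070 × 0.2096 = 0.3899.
cos φ cos δ sin H_s = 0.4210 × 0.9778 × 0.8870 = 0.3651.
Q̄ = (1361/π) × (0.3899 + 0.3651) = 433.22 × 0.7550 = 327.08 W/m².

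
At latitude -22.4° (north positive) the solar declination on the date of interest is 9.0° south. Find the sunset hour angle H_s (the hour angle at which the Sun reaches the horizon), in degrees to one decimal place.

cos H_s = −tan(-22.4°) · tan(-9.0°) = -0.0653, so H_s = arccos(-0.0653) = 93.74°.

93.7°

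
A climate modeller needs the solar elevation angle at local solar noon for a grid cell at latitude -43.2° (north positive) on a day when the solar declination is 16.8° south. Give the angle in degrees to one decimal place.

63.6°

At local solar noon the hour angle is zero, so the elevation is 90° − |φ − δ| = 90° − |-43.2° − (-16.8°)| = 90° − 26.4° = 63.6°.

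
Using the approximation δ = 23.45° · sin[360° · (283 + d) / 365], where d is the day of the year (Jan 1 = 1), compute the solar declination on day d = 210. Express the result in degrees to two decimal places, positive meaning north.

+18.91°

360 × (283 + 210) / 365 = 486.247°; sin(486.247°) = 0.8065.
δ = 23.45 × 0.8065 = 18.912° ≈ +18.91°.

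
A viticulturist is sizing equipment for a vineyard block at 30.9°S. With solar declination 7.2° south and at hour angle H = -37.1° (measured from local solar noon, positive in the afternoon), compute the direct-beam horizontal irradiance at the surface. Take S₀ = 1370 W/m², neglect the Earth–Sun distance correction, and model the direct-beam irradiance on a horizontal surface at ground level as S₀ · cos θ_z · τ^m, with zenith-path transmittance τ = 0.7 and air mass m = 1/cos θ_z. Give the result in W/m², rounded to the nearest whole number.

630 W/m²

cos θ_z = sin(-30.9°) sin(-7.2°) + cos(-30.9°) cos(-7.2°) cos(-37.10°) = 0.0644 + 0.6790 = 0.7434.
Air mass m = 1/cos θ_z = 1/0.7434 = 1.345; τ^m = 0.7^1.345 = 0.6190.
Surface direct beam = 1370 × 0.7434 × 0.6190 = 630.43 W/m².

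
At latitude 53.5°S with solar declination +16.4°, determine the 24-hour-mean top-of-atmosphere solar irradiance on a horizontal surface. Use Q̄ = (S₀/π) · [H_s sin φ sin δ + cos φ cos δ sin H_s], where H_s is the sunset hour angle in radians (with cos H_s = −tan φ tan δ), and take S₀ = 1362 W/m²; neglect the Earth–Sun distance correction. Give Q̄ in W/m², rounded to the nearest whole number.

113 W/m²

The sunset hour angle satisfies cos H_s = −tan φ tan δ = 0.3977, giving H_s = 66.57°. In radians, H_s = 1.1619.
H_s sin φ sin δ = 1.1619 × -0.8039 × 0.2823 = -0.2637.
cos φ cos δ sin H_s = 0.5948 × 0.9593 × 0.9176 = 0.5236.
Q̄ = (1362/π) × (-0.2637 + 0.5236) = 433.54 × 0.2599 = 112.68 W/m².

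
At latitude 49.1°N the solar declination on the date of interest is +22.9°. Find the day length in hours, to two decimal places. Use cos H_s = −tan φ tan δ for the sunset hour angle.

−tan φ tan δ = −(1.1544)(0.4224) = -0.4876; H_s = arccos(-0.4876) = 119.18°.
Day length = 2 H_s / 15° h⁻¹ = 238.36° / 15 = 15.891 h.

15.89 hours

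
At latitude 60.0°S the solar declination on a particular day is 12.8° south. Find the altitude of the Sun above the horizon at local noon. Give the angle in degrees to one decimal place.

42.8°

At local solar noon the hour angle is zero, so the elevation is 90° − |φ − δ| = 90° − |-60.0° − (-12.8°)| = 90° − 47.2° = 42.8°.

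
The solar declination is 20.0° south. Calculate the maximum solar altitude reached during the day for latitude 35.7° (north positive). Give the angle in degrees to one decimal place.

34.3°

At local solar noon the hour angle is zero, so the elevation is 90° − |φ − δ| = 90° − |35.7° − (-20.0°)| = 90° − 55.7° = 34.3°.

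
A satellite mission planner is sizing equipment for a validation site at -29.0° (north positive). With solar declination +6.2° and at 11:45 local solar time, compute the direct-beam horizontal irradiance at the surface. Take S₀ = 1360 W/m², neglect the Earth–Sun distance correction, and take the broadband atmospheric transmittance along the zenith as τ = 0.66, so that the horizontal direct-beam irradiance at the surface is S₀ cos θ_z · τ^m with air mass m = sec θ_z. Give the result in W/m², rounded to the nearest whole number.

666 W/m²

Hour angle H = 15° × (11.75 − 12) = -3.75°.
With φ = -29.0°, δ = 6.2°, H = -3.75°: sin φ sin δ = -0.0524, cos φ cos δ cos H = 0.8676, so cos θ_z = 0.8152.
Air mass m = 1/cos θ_z = 1/0.8152 = 1.227; τ^m = 0.66^1.227 = 0.6006.
Surface direct beam = 1360 × 0.8152 × 0.6006 = 665.87 W/m².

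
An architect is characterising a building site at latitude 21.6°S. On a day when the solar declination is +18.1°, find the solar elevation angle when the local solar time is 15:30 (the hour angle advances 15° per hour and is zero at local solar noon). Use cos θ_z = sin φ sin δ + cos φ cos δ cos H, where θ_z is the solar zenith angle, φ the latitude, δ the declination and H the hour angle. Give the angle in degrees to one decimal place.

25.1°

Hour angle H = 15° × (15.5 − 12) = 52.50°.
cos θ_z = sin(-21.6°) sin(18.1°) + cos(-21.6°) cos(18.1°) cos(52.50°) = -0.1144 + 0.5380 = 0.4236.
θ_z = arccos(0.4236) = 64.94°, so the elevation is 90° − 64.94° = 25.06°.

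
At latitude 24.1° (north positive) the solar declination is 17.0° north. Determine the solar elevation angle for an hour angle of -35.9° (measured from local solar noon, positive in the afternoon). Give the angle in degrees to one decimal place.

55.7°

cos θ_z = sin(24.1°) sin(17.0°) + cos(24.1°) cos(17.0°) cos(-35.90°) = 0.1194 + 0.7071 = 0.8265.
θ_z = arccos(0.8265) = 34.26°, so the elevation is 90° − 34.26° = 55.74°.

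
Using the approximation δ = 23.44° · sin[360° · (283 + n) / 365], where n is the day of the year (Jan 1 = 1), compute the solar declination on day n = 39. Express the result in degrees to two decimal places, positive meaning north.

-15.81°

360 × (283 + 39) / 365 = 317.589°; sin(317.589°) = -0.6744.
δ = 23.44 × -0.6744 = -15.808° ≈ -15.81°.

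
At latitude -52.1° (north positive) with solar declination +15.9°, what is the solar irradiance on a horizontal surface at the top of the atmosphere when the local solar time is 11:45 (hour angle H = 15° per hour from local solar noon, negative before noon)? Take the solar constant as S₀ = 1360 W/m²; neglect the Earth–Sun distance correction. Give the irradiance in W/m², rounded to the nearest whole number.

508 W/m²

Hour angle H = 15° × (11.75 − 12) = -3.75°.
cos θ_z = sin φ sin δ + cos φ cos δ cos H = (-0.7891)(0.2740) + (0.6143)(0.9617)(0.9979) = 0.3733.
Top-of-atmosphere irradiance = S₀ cos θ_z = 1360 × 0.3733 = 507.69 W/m².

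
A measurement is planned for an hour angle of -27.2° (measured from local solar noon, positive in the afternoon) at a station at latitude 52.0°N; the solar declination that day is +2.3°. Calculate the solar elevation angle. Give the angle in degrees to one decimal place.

35.4°

cos θ_z = sin(52.0°) sin(2.3°) + cos(52.0°) cos(2.3°) cos(-27.20°) = 0.0316 + 0.5471 = 0.5787.
θ_z = arccos(0.5787) = 54.64°, so the elevation is 90° − 54.64° = 35.36°.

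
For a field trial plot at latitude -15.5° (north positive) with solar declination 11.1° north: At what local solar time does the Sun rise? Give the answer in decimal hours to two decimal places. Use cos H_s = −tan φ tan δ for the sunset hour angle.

cos H_s = −tan(-15.5°) · tan(11.1°) = 0.0544, so H_s = arccos(0.0544) = 86.88°.
Sunrise is at 12 − H_s/15 = 12 − 5.792 = 6.208 h local solar time.

6.21 h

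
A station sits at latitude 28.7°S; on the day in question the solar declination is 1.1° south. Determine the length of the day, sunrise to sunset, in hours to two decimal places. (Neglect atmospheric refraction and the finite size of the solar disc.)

12.08 hours

cos H_s = −tan(-28.7°) · tan(-1.1°) = -0.0105, so H_s = arccos(-0.0105) = 90.60°.
Day length = 2 H_s / 15° h⁻¹ = 181.20° / 15 = 12.080 h.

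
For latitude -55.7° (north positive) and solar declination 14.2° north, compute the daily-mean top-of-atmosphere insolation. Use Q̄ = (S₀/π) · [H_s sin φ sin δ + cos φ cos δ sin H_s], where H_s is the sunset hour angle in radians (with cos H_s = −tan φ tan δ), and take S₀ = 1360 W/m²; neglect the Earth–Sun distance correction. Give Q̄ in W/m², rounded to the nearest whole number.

115 W/m²

The sunset hour angle satisfies cos H_s = −tan φ tan δ = 0.3709, giving H_s = 68.23°. In radians, H_s = 1.1908.
H_s sin φ sin δ = 1.1908 × -0.8261 × 0.2453 = -0.2413.
cos φ cos δ sin H_s = 0.5635 × 0.9694 × 0.9287 = 0.5073.
Q̄ = (1360/π) × (-0.2413 + 0.5073) = 432.90 × 0.2660 = 115.15 W/m².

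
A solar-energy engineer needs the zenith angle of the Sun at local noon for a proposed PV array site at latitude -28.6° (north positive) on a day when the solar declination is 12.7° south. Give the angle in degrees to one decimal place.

15.9°

At local solar noon the hour angle is zero, so the zenith angle is |φ − δ| = |-28.6° − (-12.7°)| = 15.9°.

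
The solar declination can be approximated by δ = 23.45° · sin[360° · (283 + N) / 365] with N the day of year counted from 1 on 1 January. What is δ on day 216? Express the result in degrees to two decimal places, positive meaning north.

+17.38°

360 × (283 + 216) / 365 = 492.164°; sin(492.164°) = 0.7412.
δ = 23.45 × 0.7412 = 17.381° ≈ +17.38°.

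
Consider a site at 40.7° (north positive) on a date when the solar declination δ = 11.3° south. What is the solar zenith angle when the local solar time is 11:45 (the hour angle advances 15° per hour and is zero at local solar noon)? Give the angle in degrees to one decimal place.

Hour angle H = 15° × (11.75 − 12) = -3.75°.
cos θ_z = sin(40.7°) sin(-11.3°) + cos(40.7°) cos(-11.3°) cos(-3.75°) = -0.1278 + 0.7418 = 0.6140.
θ_z = arccos(0.6140) = 52.12°.

52.1°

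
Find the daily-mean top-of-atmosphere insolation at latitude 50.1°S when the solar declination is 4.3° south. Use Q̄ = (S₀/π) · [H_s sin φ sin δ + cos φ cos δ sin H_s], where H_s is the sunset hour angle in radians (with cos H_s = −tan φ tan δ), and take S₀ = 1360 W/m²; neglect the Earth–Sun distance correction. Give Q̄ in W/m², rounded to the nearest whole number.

317 W/m²

−tan φ tan δ = −(-1.1960)(-0.0752) = -0.0899; H_s = arccos(-0.0899) = 95.16°. In radians, H_s = 1.6609.
H_s sin φ sin δ = 1.6609 × -0.7672 × -0.0750 = 0.0956.
cos φ cos δ sin H_s = 0.6414 × 0.9972 × 0.9959 = 0.6370.
Q̄ = (1360/π) × (0.0956 + 0.6370) = 432.90 × 0.7326 = 317.14 W/m².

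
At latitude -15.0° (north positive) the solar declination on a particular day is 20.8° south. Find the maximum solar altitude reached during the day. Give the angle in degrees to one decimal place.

84.2°

At local solar noon the hour angle is zero, so the elevation is 90° − |φ − δ| = 90° − |-15.0° − (-20.8°)| = 90° − 5.8° = 84.2°.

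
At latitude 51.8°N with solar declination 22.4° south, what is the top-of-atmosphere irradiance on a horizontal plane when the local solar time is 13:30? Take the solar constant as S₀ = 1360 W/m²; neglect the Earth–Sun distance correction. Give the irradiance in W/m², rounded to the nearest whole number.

Hour angle H = 15° × (13.5 − 12) = 22.50°.
With φ = 51.8°, δ = -22.4°, H = 22.50°: sin φ sin δ = -0.2995, cos φ cos δ cos H = 0.5282, so cos θ_z = 0.2287.
Top-of-atmosphere irradiance = S₀ cos θ_z = 1360 × 0.2287 = 311.03 W/m².

311 W/m²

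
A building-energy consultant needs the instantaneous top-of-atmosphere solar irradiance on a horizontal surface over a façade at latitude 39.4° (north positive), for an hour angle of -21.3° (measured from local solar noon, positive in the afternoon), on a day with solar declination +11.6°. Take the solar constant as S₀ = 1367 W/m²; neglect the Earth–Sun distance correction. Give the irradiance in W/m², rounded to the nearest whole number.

cos θ_z = sin φ sin δ + cos φ cos δ cos H = (0.6347)(0.2011) + (0.7727)(0.9796)(0.9317) = 0.8329.
Top-of-atmosphere irradiance = S₀ cos θ_z = 1367 × 0.8329 = 1138.57 W/m².

1139 W/m²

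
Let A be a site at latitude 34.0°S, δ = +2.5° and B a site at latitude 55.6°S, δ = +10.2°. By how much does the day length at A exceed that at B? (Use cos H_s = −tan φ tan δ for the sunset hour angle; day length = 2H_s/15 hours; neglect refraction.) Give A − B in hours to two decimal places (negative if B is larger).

+1.81 h

A: H_s = arccos(−tan -34.0° · tan 2.5°) = 88.31°, so 2H_s/15 = 11.7747 h.
B: H_s = arccos(−tan -55.6° · tan 10.2°) = 74.76°, so 2H_s/15 = 9.9680 h.
A − B = 11.7747 − 9.9680 = 1.8067 h.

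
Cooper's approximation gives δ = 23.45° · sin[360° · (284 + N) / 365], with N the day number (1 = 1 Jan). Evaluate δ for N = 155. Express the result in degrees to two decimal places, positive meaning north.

+22.42°

360 × (284 + 155) / 365 = 432.986°; sin(432.986°) = 0.9562.
δ = 23.45 × 0.9562 = 22.423° ≈ +22.42°.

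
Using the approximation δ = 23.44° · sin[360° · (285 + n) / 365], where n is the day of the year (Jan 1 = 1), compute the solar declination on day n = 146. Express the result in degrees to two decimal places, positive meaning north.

360 × (285 + 146) / 365 = 425.096°; sin(425.096°) = 0.9070.
δ = 23.44 × 0.9070 = 21.260° ≈ +21.26°.

+21.26°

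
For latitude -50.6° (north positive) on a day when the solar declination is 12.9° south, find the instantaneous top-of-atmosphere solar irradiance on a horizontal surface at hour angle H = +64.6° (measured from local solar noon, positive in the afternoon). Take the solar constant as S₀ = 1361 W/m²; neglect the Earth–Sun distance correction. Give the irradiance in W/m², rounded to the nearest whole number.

With φ = -50.6°, δ = -12.9°, H = 64.60°: sin φ sin δ = 0.1725, cos φ cos δ cos H = 0.2654, so cos θ_z = 0.4379.
Top-of-atmosphere irradiance = S₀ cos θ_z = 1361 × 0.4379 = 595.98 W/m².

596 W/m²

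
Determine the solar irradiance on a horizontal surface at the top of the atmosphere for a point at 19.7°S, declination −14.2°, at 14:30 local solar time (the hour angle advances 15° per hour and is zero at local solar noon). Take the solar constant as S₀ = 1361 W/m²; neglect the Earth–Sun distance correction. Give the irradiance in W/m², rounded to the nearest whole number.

Hour angle H = 15° × (14.5 − 12) = 37.50°.
With φ = -19.7°, δ = -14.2°, H = 37.50°: sin φ sin δ = 0.0827, cos φ cos δ cos H = 0.7241, so cos θ_z = 0.8068.
Top-of-atmosphere irradiance = S₀ cos θ_z = 1361 × 0.8068 = 1098.05 W/m².

1098 W/m²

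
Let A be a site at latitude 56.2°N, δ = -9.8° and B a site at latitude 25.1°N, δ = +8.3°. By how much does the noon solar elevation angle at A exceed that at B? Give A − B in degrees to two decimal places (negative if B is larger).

A: 90° − |56.2 − (-9.8)| = 24.00°.
B: 90° − |25.1 − (8.3)| = 73.20°.
A − B = 24.00 − 73.20 = -49.20°.

-49.20°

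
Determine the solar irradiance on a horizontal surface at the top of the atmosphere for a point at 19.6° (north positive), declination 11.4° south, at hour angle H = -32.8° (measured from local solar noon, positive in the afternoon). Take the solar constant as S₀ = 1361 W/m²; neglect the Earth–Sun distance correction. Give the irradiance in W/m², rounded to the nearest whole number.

cos θ_z = sin φ sin δ + cos φ cos δ cos H = (0.3355)(-0.1977) + (0.9421)(0.9803)(0.8406) = 0.7100.
Top-of-atmosphere irradiance = S₀ cos θ_z = 1361 × 0.7100 = 966.31 W/m².

966 W/m²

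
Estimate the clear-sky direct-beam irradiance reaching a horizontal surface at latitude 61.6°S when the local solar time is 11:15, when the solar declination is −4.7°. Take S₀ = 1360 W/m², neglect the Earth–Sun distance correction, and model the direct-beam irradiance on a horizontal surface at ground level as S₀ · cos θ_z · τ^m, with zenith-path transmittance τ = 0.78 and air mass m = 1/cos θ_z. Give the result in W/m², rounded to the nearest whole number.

460 W/m²

Hour angle H = 15° × (11.25 − 12) = -11.25°.
cos θ_z = sin φ sin δ + cos φ cos δ cos H = (-0.8796)(-0.0819) + (0.4756)(0.9966)(0.9808) = 0.5369.
Air mass m = 1/cos θ_z = 1/0.5369 = 1.863; τ^m = 0.78^1.863 = 0.6295.
Surface direct beam = 1360 × 0.5369 × 0.6295 = 459.65 W/m².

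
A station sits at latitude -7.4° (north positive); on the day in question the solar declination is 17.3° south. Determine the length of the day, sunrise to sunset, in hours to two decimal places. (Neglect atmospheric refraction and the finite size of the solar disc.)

−tan φ tan δ = −(-0.1299)(-0.3115) = -0.0405; H_s = arccos(-0.0405) = 92.32°.
Day length = 2 H_s / 15° h⁻¹ = 184.64° / 15 = 12.309 h.

12.31 hours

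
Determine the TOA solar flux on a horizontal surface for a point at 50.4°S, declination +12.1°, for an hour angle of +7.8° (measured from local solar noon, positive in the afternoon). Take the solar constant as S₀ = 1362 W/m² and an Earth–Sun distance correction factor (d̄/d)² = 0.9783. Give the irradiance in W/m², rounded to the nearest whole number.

608 W/m²

cos θ_z = sin(-50.4°) sin(12.1°) + cos(-50.4°) cos(12.1°) cos(7.80°) = -0.1615 + 0.6175 = 0.4560.
Top-of-atmosphere irradiance = S₀ (d̄/d)² cos θ_z = 1362 × 0.9783 × 0.4560 = 607.59 W/m².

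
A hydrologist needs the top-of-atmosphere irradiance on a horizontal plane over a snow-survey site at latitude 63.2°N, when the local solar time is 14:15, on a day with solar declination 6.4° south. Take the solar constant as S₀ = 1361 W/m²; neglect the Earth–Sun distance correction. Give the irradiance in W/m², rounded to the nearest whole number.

372 W/m²

Hour angle H = 15° × (14.25 − 12) = 33.75°.
cos θ_z = sin φ sin δ + cos φ cos δ cos H = (0.8926)(-0.1115) + (0.4509)(0.9938)(0.8315) = 0.2731.
Top-of-atmosphere irradiance = S₀ cos θ_z = 1361 × 0.2731 = 371.69 W/m².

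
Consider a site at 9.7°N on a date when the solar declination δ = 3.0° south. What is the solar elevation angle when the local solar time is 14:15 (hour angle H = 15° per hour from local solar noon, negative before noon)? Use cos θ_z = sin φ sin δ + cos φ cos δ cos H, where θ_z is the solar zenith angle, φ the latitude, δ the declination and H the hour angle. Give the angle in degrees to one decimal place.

54.1°

Hour angle H = 15° × (14.25 − 12) = 33.75°.
cos θ_z = sin φ sin δ + cos φ cos δ cos H = (0.1685)(-0.0523) + (0.9857)(0.9986)(0.8315) = 0.8096.
θ_z = arccos(0.8096) = 35.94°, so the elevation is 90° − 35.94° = 54.06°.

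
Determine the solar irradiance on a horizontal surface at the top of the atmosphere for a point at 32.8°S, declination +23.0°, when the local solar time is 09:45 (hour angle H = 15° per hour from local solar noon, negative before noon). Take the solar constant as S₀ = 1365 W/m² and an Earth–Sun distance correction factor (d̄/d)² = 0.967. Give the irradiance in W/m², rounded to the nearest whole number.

Hour angle H = 15° × (9.75 − 12) = -33.75°.
With φ = -32.8°, δ = 23.0°, H = -33.75°: sin φ sin δ = -0.2117, cos φ cos δ cos H = 0.6433, so cos θ_z = 0.4316.
Top-of-atmosphere irradiance = S₀ (d̄/d)² cos θ_z = 1365 × 0.967 × 0.4316 = 569.69 W/m².

570 W/m²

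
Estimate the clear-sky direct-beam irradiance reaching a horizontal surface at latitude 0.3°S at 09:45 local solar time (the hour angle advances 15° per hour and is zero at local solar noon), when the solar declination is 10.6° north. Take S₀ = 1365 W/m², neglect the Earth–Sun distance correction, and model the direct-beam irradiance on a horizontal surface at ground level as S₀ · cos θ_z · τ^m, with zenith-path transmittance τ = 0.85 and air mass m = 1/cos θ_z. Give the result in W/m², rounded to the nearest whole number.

Hour angle H = 15° × (9.75 − 12) = -33.75°.
cos θ_z = sin(-0.3°) sin(10.6°) + cos(-0.3°) cos(10.6°) cos(-33.75°) = -0.0010 + 0.8173 = 0.8163.
Air mass m = 1/cos θ_z = 1/0.8163 = 1.225; τ^m = 0.85^1.225 = 0.8195.
Surface direct beam = 1365 × 0.8163 × 0.8195 = 913.13 W/m².

913 W/m²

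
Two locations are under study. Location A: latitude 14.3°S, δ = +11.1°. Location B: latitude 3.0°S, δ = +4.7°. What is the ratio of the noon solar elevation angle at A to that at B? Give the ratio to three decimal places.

A: 90° − |-14.3 − (11.1)| = 64.60°.
B: 90° − |-3.0 − (4.7)| = 82.30°.
Ratio A/B = 64.6000 / 82.3000 = 0.7849.

0.785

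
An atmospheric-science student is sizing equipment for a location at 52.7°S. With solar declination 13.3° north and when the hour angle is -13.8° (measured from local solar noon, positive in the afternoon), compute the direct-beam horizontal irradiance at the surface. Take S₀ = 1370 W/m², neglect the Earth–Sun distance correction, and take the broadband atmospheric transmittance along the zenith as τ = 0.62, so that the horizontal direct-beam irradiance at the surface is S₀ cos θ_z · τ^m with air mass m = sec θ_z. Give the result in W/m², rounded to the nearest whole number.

157 W/m²

cos θ_z = sin φ sin δ + cos φ cos δ cos H = (-0.7955)(0.2300) + (0.6060)(0.9732)(0.9711) = 0.3898.
Air mass m = 1/cos θ_z = 1/0.3898 = 2.565; τ^m = 0.62^2.565 = 0.2934.
Surface direct beam = 1370 × 0.3898 × 0.2934 = 156.68 W/m².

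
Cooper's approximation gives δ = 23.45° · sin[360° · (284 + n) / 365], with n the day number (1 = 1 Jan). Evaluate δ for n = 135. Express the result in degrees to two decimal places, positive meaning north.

+18.79°

360 × (284 + 135) / 365 = 413.260°; sin(413.260°) = 0.8014.
δ = 23.45 × 0.8014 = 18.793° ≈ +18.79°.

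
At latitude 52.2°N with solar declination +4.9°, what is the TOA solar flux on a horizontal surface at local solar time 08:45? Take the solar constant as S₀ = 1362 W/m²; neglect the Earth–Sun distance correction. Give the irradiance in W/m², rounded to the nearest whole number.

640 W/m²

Hour angle H = 15° × (8.75 − 12) = -48.75°.
cos θ_z = sin φ sin δ + cos φ cos δ cos H = (0.7902)(0.0854) + (0.6129)(0.9963)(0.6593) = 0.4701.
Top-of-atmosphere irradiance = S₀ cos θ_z = 1362 × 0.4701 = 640.28 W/m².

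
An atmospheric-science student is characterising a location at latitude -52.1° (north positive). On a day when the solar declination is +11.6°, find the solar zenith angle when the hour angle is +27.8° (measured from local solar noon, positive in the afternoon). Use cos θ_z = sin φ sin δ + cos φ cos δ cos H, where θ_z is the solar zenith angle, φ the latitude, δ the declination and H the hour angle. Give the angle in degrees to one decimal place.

68.1°

cos θ_z = sin(-52.1°) sin(11.6°) + cos(-52.1°) cos(11.6°) cos(27.80°) = -0.1587 + 0.5323 = 0.3736.
θ_z = arccos(0.3736) = 68.06°.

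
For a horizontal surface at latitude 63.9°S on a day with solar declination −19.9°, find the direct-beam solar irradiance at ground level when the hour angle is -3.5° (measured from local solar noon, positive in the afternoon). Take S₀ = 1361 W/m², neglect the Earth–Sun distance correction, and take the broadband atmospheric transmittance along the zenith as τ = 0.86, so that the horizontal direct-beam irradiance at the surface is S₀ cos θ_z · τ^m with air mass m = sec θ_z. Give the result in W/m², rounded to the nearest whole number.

With φ = -63.9°, δ = -19.9°, H = -3.50°: sin φ sin δ = 0.3057, cos φ cos δ cos H = 0.4129, so cos θ_z = 0.7186.
Air mass m = 1/cos θ_z = 1/0.7186 = 1.392; τ^m = 0.86^1.392 = 0.8106.
Surface direct beam = 1361 × 0.7186 × 0.8106 = 792.78 W/m².

793 W/m²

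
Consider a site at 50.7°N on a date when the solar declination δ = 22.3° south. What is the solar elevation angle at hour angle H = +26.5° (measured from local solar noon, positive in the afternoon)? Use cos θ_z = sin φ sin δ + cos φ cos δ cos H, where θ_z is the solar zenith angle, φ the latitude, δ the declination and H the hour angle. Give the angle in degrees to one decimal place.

13.3°

cos θ_z = sin(50.7°) sin(-22.3°) + cos(50.7°) cos(-22.3°) cos(26.50°) = -0.2936 + 0.5244 = 0.2308.
θ_z = arccos(0.2308) = 76.66°, so the elevation is 90° − 76.66° = 13.34°.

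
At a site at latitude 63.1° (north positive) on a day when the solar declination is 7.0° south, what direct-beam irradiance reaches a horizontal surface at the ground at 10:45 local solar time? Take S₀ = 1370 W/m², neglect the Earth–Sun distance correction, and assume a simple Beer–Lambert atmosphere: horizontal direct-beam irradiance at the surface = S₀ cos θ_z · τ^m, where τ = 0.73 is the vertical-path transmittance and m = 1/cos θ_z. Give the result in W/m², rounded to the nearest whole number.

Hour angle H = 15° × (10.75 − 12) = -18.75°.
cos θ_z = sin φ sin δ + cos φ cos δ cos H = (0.8918)(-0.1219) + (0.4524)(0.9925)(0.9469) = 0.3165.
Air mass m = 1/cos θ_z = 1/0.3165 = 3.160; τ^m = 0.73^3.160 = 0.3699.
Surface direct beam = 1370 × 0.3165 × 0.3699 = 160.39 W/m².

160 W/m²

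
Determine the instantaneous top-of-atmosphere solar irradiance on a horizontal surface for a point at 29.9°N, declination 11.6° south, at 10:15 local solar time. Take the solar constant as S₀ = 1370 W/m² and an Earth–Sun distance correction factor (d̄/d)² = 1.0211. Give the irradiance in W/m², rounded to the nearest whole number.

Hour angle H = 15° × (10.25 − 12) = -26.25°.
With φ = 29.9°, δ = -11.6°, H = -26.25°: sin φ sin δ = -0.1002, cos φ cos δ cos H = 0.7616, so cos θ_z = 0.6614.
Top-of-atmosphere irradiance = S₀ (d̄/d)² cos θ_z = 1370 × 1.0211 × 0.6614 = 925.24 W/m².

925 W/m²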